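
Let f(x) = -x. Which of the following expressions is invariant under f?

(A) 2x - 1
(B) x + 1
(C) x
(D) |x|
D

For f(x) = -x:
Applying f replaces x by -x. Since |-x| = |x|, the absolute value is unchanged by f, whereas x -> -x, 2x - 1 -> -2x - 1 and x + 1 -> -x + 1 all change.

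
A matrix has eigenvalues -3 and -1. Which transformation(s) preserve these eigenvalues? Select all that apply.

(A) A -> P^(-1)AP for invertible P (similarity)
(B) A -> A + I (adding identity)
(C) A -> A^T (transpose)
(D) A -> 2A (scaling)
A and C

Eigenvalues are preserved by:
1. Similarity transformations: A -> P^(-1)AP (same characteristic polynomial)
2. Transpose: A^T has the same eigenvalues as A

Eigenvalues are NOT preserved by:
- Adding identity: eigenvalues become -3+1, -1+1
- Scaling: eigenvalues become -6, -2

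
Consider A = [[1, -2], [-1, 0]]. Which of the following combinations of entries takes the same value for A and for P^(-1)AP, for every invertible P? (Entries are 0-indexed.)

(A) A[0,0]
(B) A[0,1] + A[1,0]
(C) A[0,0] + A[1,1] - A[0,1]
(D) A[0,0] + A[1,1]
D

A[0,0] + A[1,1] is the trace of A. By the cyclic property of the trace, tr(P^(-1)AP) = tr(APP^(-1)) = tr(A), so it is the same for every matrix similar to A.

The other combinations are not similarity invariants. For example, take P = [[1, 2], [0, 1]] (det P = 1), so P^(-1) = [[1, -2], [0, 1]] and
B = P^(-1)AP = [[3, 4], [-1, -2]].
Evaluating each option on A and on B:
(A) A[0,0]: 1 for A, 3 for B -> changes
(B) A[0,1] + A[1,0]: -3 for A, 3 for B -> changes
(C) A[0,0] + A[1,1] - A[0,1]: 3 for A, -3 for B -> changes
(D) A[0,0] + A[1,1]: 1 for A, 1 for B -> unchanged

Only (D) A[0,0] + A[1,1] = 1 survives (and it does so for every P, not just this one), so it is the invariant.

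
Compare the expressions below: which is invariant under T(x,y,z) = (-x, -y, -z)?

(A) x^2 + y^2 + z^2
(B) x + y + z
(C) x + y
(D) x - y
A

Apply T(x,y,z) = (-x, -y, -z) to each option, i.e. replace (x, y, z) by the transformed coordinates.
Substitute the transformed coordinates into each option and compare with the original:
(A) x^2 + y^2 + z^2  ->  (-x)^2 + (-y)^2 + (-z)^2 = x^2 + y^2 + z^2   [equals x^2 + y^2 + z^2: invariant]
(B) x + y + z  ->  (-x) + (-y) + (-z) = -x - y - z   [differs from x + y + z: not invariant]
(C) x + y  ->  (-x) + (-y) = -x - y   [differs from x + y: not invariant]
(D) x - y  ->  (-x) - (-y) = -x + y   [differs from x - y: not invariant]

Only option (A), x^2 + y^2 + z^2, is unchanged by the transformation.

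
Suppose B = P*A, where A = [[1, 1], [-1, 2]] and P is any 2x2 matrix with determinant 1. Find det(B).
3

By the multiplicative property of determinants, det(B) = det(P*A) = det(P) * det(A) = det(A),
so the determinant is invariant under multiplication by any determinant-1 matrix; we just need det(A).

det(A) = (1)(2) - (1)(-1) = 2 - (-1) = 3

Therefore det(B) = 1 * 3 = 3.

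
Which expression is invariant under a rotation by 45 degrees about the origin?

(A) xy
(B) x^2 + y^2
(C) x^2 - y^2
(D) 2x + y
B

A rotation by 45 degrees sends (x, y) to (sqrt(2)x/2 - sqrt(2)y/2, sqrt(2)x/2 + sqrt(2)y/2).
Substitute the transformed coordinates into each option and compare with the original:
(A) xy  ->  (sqrt(2)x/2 - sqrt(2)y/2)(sqrt(2)x/2 + sqrt(2)y/2) = x^2/2 - y^2/2   [differs from xy: not invariant]
(B) x^2 + y^2  ->  (sqrt(2)x/2 - sqrt(2)y/2)^2 + (sqrt(2)x/2 + sqrt(2)y/2)^2 = x^2 + y^2   [equals x^2 + y^2: invariant]
(C) x^2 - y^2  ->  (sqrt(2)x/2 - sqrt(2)y/2)^2 - (sqrt(2)x/2 + sqrt(2)y/2)^2 = -2xy   [differs from x^2 - y^2: not invariant]
(D) 2x + y  ->  2(sqrt(2)x/2 - sqrt(2)y/2) + (sqrt(2)x/2 + sqrt(2)y/2) = 3sqrt(2)x/2 - sqrt(2)y/2   [differs from 2x + y: not invariant]

Only option (B), x^2 + y^2, is unchanged by the transformation.
Geometrically, x^2 + y^2 is the squared distance from the origin, which every rotation about the origin preserves.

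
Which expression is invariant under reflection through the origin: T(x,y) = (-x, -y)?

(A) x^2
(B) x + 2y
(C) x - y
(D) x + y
A

The map is reflection through the origin: T(x,y) = (-x, -y).
Substitute the transformed coordinates into each option and compare with the original:
(A) x^2  ->  (-x)^2 = x^2   [equals x^2: invariant]
(B) x + 2y  ->  (-x) + 2(-y) = -x - 2y   [differs from x + 2y: not invariant]
(C) x - y  ->  (-x) - (-y) = -x + y   [differs from x - y: not invariant]
(D) x + y  ->  (-x) + (-y) = -x - y   [differs from x + y: not invariant]

Only option (A), x^2, is unchanged by the transformation.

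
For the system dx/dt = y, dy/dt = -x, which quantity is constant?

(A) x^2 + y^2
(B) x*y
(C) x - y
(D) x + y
A

A first integral I satisfies dI/dt = 0 along every solution. Differentiate each option and use the equation of motion:
(A) d/dt[x^2 + y^2] = 2x*dx/dt + 2y*dy/dt = 2x*y + 2y*(-x) = 0
(B) d/dt[x*y] = (dx/dt)y + x(dy/dt) = y^2 - x^2, not identically 0
(C) d/dt[x - y] = y - (-x) = x + y, not identically 0
(D) d/dt[x + y] = y + (-x) = y - x, not identically 0

Only (A) has zero time-derivative. So x^2 + y^2 (the squared radius; trajectories are circles) is the conserved quantity.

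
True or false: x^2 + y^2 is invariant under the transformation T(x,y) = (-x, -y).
True

Substitute T(x,y) = (-x, -y) into the expression and compare with the original.

Original: x^2 + y^2
After applying T: (-x)^2 + (-y)^2 = x^2 + y^2

This is identical to the original x^2 + y^2, so the expression is invariant.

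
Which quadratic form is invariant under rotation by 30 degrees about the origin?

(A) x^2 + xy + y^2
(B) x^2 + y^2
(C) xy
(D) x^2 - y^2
B

Rotation by 30 degrees sends (x, y) to (sqrt(3)x/2 - y/2, x/2 + sqrt(3)y/2).
Substitute the transformed coordinates into each option and compare with the original:
(A) x^2 + xy + y^2  ->  (sqrt(3)x/2 - y/2)^2 + (sqrt(3)x/2 - y/2)(x/2 + sqrt(3)y/2) + (x/2 + sqrt(3)y/2)^2 = sqrt(3)x^2/4 + x^2 + xy/2 - sqrt(3)y^2/4 + y^2   [differs from x^2 + xy + y^2: not invariant]
(B) x^2 + y^2  ->  (sqrt(3)x/2 - y/2)^2 + (x/2 + sqrt(3)y/2)^2 = x^2 + y^2   [equals x^2 + y^2: invariant]
(C) xy  ->  (sqrt(3)x/2 - y/2)(x/2 + sqrt(3)y/2) = sqrt(3)x^2/4 + xy/2 - sqrt(3)y^2/4   [differs from xy: not invariant]
(D) x^2 - y^2  ->  (sqrt(3)x/2 - y/2)^2 - (x/2 + sqrt(3)y/2)^2 = x^2/2 - sqrt(3)xy - y^2/2   [differs from x^2 - y^2: not invariant]

Only option (B), x^2 + y^2, is unchanged by the transformation.
x^2 + y^2 is the squared distance from the origin, which rotations preserve.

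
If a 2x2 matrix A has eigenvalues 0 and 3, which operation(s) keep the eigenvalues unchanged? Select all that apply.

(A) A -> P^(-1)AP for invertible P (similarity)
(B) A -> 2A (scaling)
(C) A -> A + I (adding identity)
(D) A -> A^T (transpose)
A and D

Eigenvalues are preserved by:
1. Similarity transformations: A -> P^(-1)AP (same characteristic polynomial)
2. Transpose: A^T has the same eigenvalues as A

Eigenvalues are NOT preserved by:
- Adding identity: eigenvalues become 0+1, 3+1
- Scaling: eigenvalues become 0, 6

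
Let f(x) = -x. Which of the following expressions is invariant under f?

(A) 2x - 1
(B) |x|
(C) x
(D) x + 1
B

For f(x) = -x:
Applying f replaces x by -x. Since |-x| = |x|, the absolute value is unchanged by f, whereas x -> -x, 2x - 1 -> -2x - 1 and x + 1 -> -x + 1 all change.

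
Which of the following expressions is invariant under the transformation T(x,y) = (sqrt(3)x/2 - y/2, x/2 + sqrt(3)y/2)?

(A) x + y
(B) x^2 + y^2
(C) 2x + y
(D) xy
B

An expression E(x,y) is invariant under T if E(T(x,y)) = E(x,y). Here T(x,y) = (sqrt(3)x/2 - y/2, x/2 + sqrt(3)y/2).
Substitute the transformed coordinates into each option and compare with the original:
(A) x + y  ->  (sqrt(3)x/2 - y/2) + (x/2 + sqrt(3)y/2) = x/2 + sqrt(3)x/2 - y/2 + sqrt(3)y/2   [differs from x + y: not invariant]
(B) x^2 + y^2  ->  (sqrt(3)x/2 - y/2)^2 + (x/2 + sqrt(3)y/2)^2 = x^2 + y^2   [equals x^2 + y^2: invariant]
(C) 2x + y  ->  2(sqrt(3)x/2 - y/2) + (x/2 + sqrt(3)y/2) = x/2 + sqrt(3)x - y + sqrt(3)y/2   [differs from 2x + y: not invariant]
(D) xy  ->  (sqrt(3)x/2 - y/2)(x/2 + sqrt(3)y/2) = sqrt(3)x^2/4 + xy/2 - sqrt(3)y^2/4   [differs from xy: not invariant]

Only option (B), x^2 + y^2, is unchanged by the transformation.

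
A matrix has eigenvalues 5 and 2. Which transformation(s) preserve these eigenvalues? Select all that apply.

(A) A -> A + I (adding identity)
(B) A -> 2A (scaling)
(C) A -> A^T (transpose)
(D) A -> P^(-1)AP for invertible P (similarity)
C and D

Eigenvalues are preserved by:
1. Similarity transformations: A -> P^(-1)AP (same characteristic polynomial)
2. Transpose: A^T has the same eigenvalues as A

Eigenvalues are NOT preserved by:
- Adding identity: eigenvalues become 5+1, 2+1
- Scaling: eigenvalues become 10, 4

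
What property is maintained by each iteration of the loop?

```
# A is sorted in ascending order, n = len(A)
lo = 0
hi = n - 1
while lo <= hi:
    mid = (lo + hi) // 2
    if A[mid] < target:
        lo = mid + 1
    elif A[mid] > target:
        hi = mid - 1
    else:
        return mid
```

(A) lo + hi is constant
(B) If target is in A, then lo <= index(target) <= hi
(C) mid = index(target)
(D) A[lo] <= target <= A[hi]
B

A loop invariant must hold before the first iteration and be re-established by every execution of the body.

(B) If target is in A, then lo <= index(target) <= hi: Before the loop [lo, hi] = [0, n-1] covers every index. When A[mid] < target, sortedness puts target strictly to the right of mid, so setting lo = mid + 1 keeps index(target) in [lo, hi]; symmetrically for hi = mid - 1. Hence 'if target is in A then lo <= index(target) <= hi' holds after every iteration, and when lo > hi it proves target is absent.

The other options fail:
(A) lo + hi is constant: each iteration moves exactly one of lo, hi, so lo + hi changes (e.g. 0 + (n-1) becomes (mid+1) + (n-1)).
(C) mid = index(target): mid is just the current probe; it equals index(target) only on the iteration that returns.
(D) A[lo] <= target <= A[hi]: fails when target is not in A (e.g. target < A[0] already violates it before the loop), so it is not maintained in general.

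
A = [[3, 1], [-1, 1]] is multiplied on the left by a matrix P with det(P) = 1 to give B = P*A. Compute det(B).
4

By the multiplicative property of determinants, det(B) = det(P*A) = det(P) * det(A) = det(A),
so the determinant is invariant under multiplication by any determinant-1 matrix; we just need det(A).

det(A) = (3)(1) - (1)(-1) = 3 - (-1) = 4

Therefore det(B) = 1 * 4 = 4.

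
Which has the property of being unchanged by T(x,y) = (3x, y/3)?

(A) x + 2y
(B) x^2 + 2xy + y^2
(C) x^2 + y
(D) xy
D

An expression E(x,y) is invariant under T if E(T(x,y)) = E(x,y). Here T(x,y) = (3x, y/3).
Substitute the transformed coordinates into each option and compare with the original:
(A) x + 2y  ->  (3x) + 2(y/3) = 3x + 2y/3   [differs from x + 2y: not invariant]
(B) x^2 + 2xy + y^2  ->  (3x)^2 + 2(3x)(y/3) + (y/3)^2 = 9x^2 + 2xy + y^2/9   [differs from x^2 + 2xy + y^2: not invariant]
(C) x^2 + y  ->  (3x)^2 + (y/3) = 9x^2 + y/3   [differs from x^2 + y: not invariant]
(D) xy  ->  (3x)(y/3) = xy   [equals xy: invariant]

Only option (D), xy, is unchanged by the transformation.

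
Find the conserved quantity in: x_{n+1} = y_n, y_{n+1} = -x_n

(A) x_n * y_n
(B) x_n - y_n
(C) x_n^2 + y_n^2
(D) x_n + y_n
C

For the recurrence x_{n+1} = y_n, y_{n+1} = -x_n:

x_{n+1}^2 + y_{n+1}^2 = y_n^2 + (-x_n)^2 = x_n^2 + y_n^2
The sum of squares is conserved (like energy in a harmonic oscillator).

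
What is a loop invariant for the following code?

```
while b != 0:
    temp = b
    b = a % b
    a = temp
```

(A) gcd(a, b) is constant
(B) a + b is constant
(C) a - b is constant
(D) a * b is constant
A

A loop invariant must hold before the first iteration and be re-established by every execution of the body.

(A) gcd(a, b) is constant: One iteration replaces (a, b) by (b, a mod b). Since a mod b = a - q*b for an integer q, any common divisor of a and b divides b and a mod b, and conversely; hence gcd(b, a mod b) = gcd(a, b). For instance (36, 8) -> (8, 4) keeps gcd = 4. At exit b = 0 and a = gcd of the original inputs.

The other options fail:
(B) a + b is constant: e.g. (a, b) = (36, 8) -> (8, 4): the sum goes from 44 to 12.
(C) a - b is constant: e.g. (a, b) = (36, 8) -> (8, 4): the difference goes from 28 to 4.
(D) a * b is constant: e.g. (a, b) = (36, 8) -> (8, 4): the product goes from 288 to 32.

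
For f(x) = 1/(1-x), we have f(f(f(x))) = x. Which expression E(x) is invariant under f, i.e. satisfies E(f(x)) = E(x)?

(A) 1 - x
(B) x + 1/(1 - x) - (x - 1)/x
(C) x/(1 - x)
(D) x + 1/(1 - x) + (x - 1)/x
D

Replace x by f(x) = 1/(1 - x) in each option and simplify. As a quick numerical cross-check, also compare E(4) with E(f(4)) = E(-1/3).

(A) 1 - x  ->  1 - (1/(1 - x)) = x/(x - 1); check: E(4) = -3 but E(-1/3) = 4/3.   [not invariant]
(B) x + 1/(1 - x) - (x - 1)/x  ->  (1/(1 - x)) + 1/(1 - (1/(1 - x))) - ((1/(1 - x)) - 1)/(1/(1 - x)) = (x^2(1 - x) - x + (x - 1)^2)/(x(x - 1)); check: E(4) = 35/12 but E(-1/3) = -43/12.   [not invariant]
(C) x/(1 - x)  ->  (1/(1 - x))/(1 - (1/(1 - x))) = -1/x; check: E(4) = -4/3 but E(-1/3) = -1/4.   [not invariant]
(D) x + 1/(1 - x) + (x - 1)/x  ->  (1/(1 - x)) + 1/(1 - (1/(1 - x))) + ((1/(1 - x)) - 1)/(1/(1 - x)), which simplifies back to x + 1/(1 - x) + (x - 1)/x; check: E(4) = 53/12, E(-1/3) = 53/12.   [invariant]

Only (D) is unchanged. Indeed f(f(x)) = 1/(1 - 1/(1-x)) = (1-x)/(-x) = (x-1)/x, so E(x) = x + f(x) + f(f(x)) is the sum over the whole 3-cycle; applying f just permutes the three terms cyclically (x -> f(x) -> f(f(x)) -> x), leaving the sum unchanged.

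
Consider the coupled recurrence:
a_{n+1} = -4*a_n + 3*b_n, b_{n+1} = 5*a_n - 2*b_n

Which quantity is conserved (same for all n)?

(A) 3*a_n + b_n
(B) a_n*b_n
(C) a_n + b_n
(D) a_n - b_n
C

Replace a_n by a_{n+1} = -4*a_n + 3*b_n and b_n by b_{n+1} = 5*a_n - 2*b_n in each option and simplify:
(A) 3*a_n + b_n  ->  3*(-4*a_n + 3*b_n) + (5*a_n - 2*b_n) = -7*a_n + 7*b_n   [not conserved]
(B) a_n*b_n  ->  (-4*a_n + 3*b_n)*(5*a_n - 2*b_n) = -20*a_n^2 + 23*a_n*b_n - 6*b_n^2   [not conserved]
(C) a_n + b_n  ->  (-4*a_n + 3*b_n) + (5*a_n - 2*b_n) = a_n + b_n   [conserved]
(D) a_n - b_n  ->  (-4*a_n + 3*b_n) - (5*a_n - 2*b_n) = -9*a_n + 5*b_n   [not conserved]

Only (C) a_n + b_n returns to itself after one step, so it is the conserved quantity.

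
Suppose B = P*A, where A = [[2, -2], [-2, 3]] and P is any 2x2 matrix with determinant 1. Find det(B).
2

By the multiplicative property of determinants, det(B) = det(P*A) = det(P) * det(A) = det(A),
so the determinant is invariant under multiplication by any determinant-1 matrix; we just need det(A).

det(A) = (2)(3) - (-2)(-2) = 6 - 4 = 2

Therefore det(B) = 1 * 2 = 2.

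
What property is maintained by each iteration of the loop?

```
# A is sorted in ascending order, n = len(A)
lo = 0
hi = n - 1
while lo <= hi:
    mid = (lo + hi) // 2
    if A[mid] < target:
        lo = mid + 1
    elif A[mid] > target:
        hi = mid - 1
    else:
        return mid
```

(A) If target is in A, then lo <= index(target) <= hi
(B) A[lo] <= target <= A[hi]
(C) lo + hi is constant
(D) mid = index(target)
A

A loop invariant must hold before the first iteration and be re-established by every execution of the body.

(A) If target is in A, then lo <= index(target) <= hi: Before the loop [lo, hi] = [0, n-1] covers every index. When A[mid] < target, sortedness puts target strictly to the right of mid, so setting lo = mid + 1 keeps index(target) in [lo, hi]; symmetrically for hi = mid - 1. Hence 'if target is in A then lo <= index(target) <= hi' holds after every iteration, and when lo > hi it proves target is absent.

The other options fail:
(B) A[lo] <= target <= A[hi]: fails when target is not in A (e.g. target < A[0] already violates it before the loop), so it is not maintained in general.
(C) lo + hi is constant: each iteration moves exactly one of lo, hi, so lo + hi changes (e.g. 0 + (n-1) becomes (mid+1) + (n-1)).
(D) mid = index(target): mid is just the current probe; it equals index(target) only on the iteration that returns.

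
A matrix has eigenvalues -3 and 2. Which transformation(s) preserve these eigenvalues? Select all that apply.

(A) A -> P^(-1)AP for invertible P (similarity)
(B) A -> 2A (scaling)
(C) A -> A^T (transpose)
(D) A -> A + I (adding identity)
A and C

Eigenvalues are preserved by:
1. Similarity transformations: A -> P^(-1)AP (same characteristic polynomial)
2. Transpose: A^T has the same eigenvalues as A

Eigenvalues are NOT preserved by:
- Adding identity: eigenvalues become -3+1, 2+1
- Scaling: eigenvalues become -6, 4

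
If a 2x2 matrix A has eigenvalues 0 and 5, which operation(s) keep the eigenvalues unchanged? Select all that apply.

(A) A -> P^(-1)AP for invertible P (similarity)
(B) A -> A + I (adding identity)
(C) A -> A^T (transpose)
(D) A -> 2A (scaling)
A and C

Eigenvalues are preserved by:
1. Similarity transformations: A -> P^(-1)AP (same characteristic polynomial)
2. Transpose: A^T has the same eigenvalues as A

Eigenvalues are NOT preserved by:
- Adding identity: eigenvalues become 0+1, 5+1
- Scaling: eigenvalues become 0, 10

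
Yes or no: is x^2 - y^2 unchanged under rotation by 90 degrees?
No

Applying rotation by 90 degrees: x' = x*cos(90 degrees) - y*sin(90 degrees) = -y, y' = x*sin(90 degrees) + y*cos(90 degrees) = x

Substituting into x^2 - y^2:
(-y)^2 - (x)^2
= -x^2 + y^2

This differs from the original expression x^2 - y^2, so it is NOT invariant.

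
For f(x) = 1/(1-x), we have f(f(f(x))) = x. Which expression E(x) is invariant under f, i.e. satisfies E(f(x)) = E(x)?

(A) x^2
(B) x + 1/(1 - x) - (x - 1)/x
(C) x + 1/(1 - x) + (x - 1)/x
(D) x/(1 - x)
C

Replace x by f(x) = 1/(1 - x) in each option and simplify. As a quick numerical cross-check, also compare E(4) with E(f(4)) = E(-1/3).

(A) x^2  ->  (1/(1 - x))^2 = (x - 1)^(-2); check: E(4) = 16 but E(-1/3) = 1/9.   [not invariant]
(B) x + 1/(1 - x) - (x - 1)/x  ->  (1/(1 - x)) + 1/(1 - (1/(1 - x))) - ((1/(1 - x)) - 1)/(1/(1 - x)) = (x^2(1 - x) - x + (x - 1)^2)/(x(x - 1)); check: E(4) = 35/12 but E(-1/3) = -43/12.   [not invariant]
(C) x + 1/(1 - x) + (x - 1)/x  ->  (1/(1 - x)) + 1/(1 - (1/(1 - x))) + ((1/(1 - x)) - 1)/(1/(1 - x)), which simplifies back to x + 1/(1 - x) + (x - 1)/x; check: E(4) = 53/12, E(-1/3) = 53/12.   [invariant]
(D) x/(1 - x)  ->  (1/(1 - x))/(1 - (1/(1 - x))) = -1/x; check: E(4) = -4/3 but E(-1/3) = -1/4.   [not invariant]

Only (C) is unchanged. Indeed f(f(x)) = 1/(1 - 1/(1-x)) = (1-x)/(-x) = (x-1)/x, so E(x) = x + f(x) + f(f(x)) is the sum over the whole 3-cycle; applying f just permutes the three terms cyclically (x -> f(x) -> f(f(x)) -> x), leaving the sum unchanged.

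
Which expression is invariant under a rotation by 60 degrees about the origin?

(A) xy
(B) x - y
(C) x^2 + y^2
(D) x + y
C

A rotation by 60 degrees sends (x, y) to (x/2 - sqrt(3)y/2, sqrt(3)x/2 + y/2).
Substitute the transformed coordinates into each option and compare with the original:
(A) xy  ->  (x/2 - sqrt(3)y/2)(sqrt(3)x/2 + y/2) = sqrt(3)x^2/4 - xy/2 - sqrt(3)y^2/4   [differs from xy: not invariant]
(B) x - y  ->  (x/2 - sqrt(3)y/2) - (sqrt(3)x/2 + y/2) = -sqrt(3)x/2 + x/2 - sqrt(3)y/2 - y/2   [differs from x - y: not invariant]
(C) x^2 + y^2  ->  (x/2 - sqrt(3)y/2)^2 + (sqrt(3)x/2 + y/2)^2 = x^2 + y^2   [equals x^2 + y^2: invariant]
(D) x + y  ->  (x/2 - sqrt(3)y/2) + (sqrt(3)x/2 + y/2) = x/2 + sqrt(3)x/2 - sqrt(3)y/2 + y/2   [differs from x + y: not invariant]

Only option (C), x^2 + y^2, is unchanged by the transformation.
Geometrically, x^2 + y^2 is the squared distance from the origin, which every rotation about the origin preserves.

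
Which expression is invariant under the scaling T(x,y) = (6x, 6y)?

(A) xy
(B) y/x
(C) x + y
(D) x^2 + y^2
B

Under the uniform scaling T(x,y) = (6x, 6y):
Substitute the transformed coordinates into each option and compare with the original:
(A) xy  ->  (6x)(6y) = 36xy   [differs from xy: not invariant]
(B) y/x  ->  (6y)/(6x) = y/x   [equals y/x: invariant]
(C) x + y  ->  (6x) + (6y) = 6x + 6y   [differs from x + y: not invariant]
(D) x^2 + y^2  ->  (6x)^2 + (6y)^2 = 36x^2 + 36y^2   [differs from x^2 + y^2: not invariant]

Only option (B), y/x, is unchanged by the transformation.
The common factor 6 cancels in a ratio of coordinates, while sums, products and sums of squares pick up factors of 6 or 36.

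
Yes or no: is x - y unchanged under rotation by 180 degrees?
No

Applying rotation by 180 degrees: x' = x*cos(180 degrees) - y*sin(180 degrees) = -x, y' = x*sin(180 degrees) + y*cos(180 degrees) = -y

Substituting into x - y:
(-x) - (-y)
= -x + y

This differs from the original expression x - y, so it is NOT invariant.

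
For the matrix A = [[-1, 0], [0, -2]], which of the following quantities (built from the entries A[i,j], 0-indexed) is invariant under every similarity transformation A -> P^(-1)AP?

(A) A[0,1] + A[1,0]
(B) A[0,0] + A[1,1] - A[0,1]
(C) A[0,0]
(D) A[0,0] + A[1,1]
D

A[0,0] + A[1,1] is the trace of A. By the cyclic property of the trace, tr(P^(-1)AP) = tr(APP^(-1)) = tr(A), so it is the same for every matrix similar to A.

The other combinations are not similarity invariants. For example, take P = [[2, 1], [1, 1]] (det P = 1), so P^(-1) = [[1, -1], [-1, 2]] and
B = P^(-1)AP = [[0, 1], [-2, -3]].
Evaluating each option on A and on B:
(A) A[0,1] + A[1,0]: 0 for A, -1 for B -> changes
(B) A[0,0] + A[1,1] - A[0,1]: -3 for A, -4 for B -> changes
(C) A[0,0]: -1 for A, 0 for B -> changes
(D) A[0,0] + A[1,1]: -3 for A, -3 for B -> unchanged

Only (D) A[0,0] + A[1,1] = -3 survives (and it does so for every P, not just this one), so it is the invariant.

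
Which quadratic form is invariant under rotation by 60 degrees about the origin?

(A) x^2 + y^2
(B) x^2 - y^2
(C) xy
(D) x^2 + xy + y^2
A

Rotation by 60 degrees sends (x, y) to (x/2 - sqrt(3)y/2, sqrt(3)x/2 + y/2).
Substitute the transformed coordinates into each option and compare with the original:
(A) x^2 + y^2  ->  (x/2 - sqrt(3)y/2)^2 + (sqrt(3)x/2 + y/2)^2 = x^2 + y^2   [equals x^2 + y^2: invariant]
(B) x^2 - y^2  ->  (x/2 - sqrt(3)y/2)^2 - (sqrt(3)x/2 + y/2)^2 = -x^2/2 - sqrt(3)xy + y^2/2   [differs from x^2 - y^2: not invariant]
(C) xy  ->  (x/2 - sqrt(3)y/2)(sqrt(3)x/2 + y/2) = sqrt(3)x^2/4 - xy/2 - sqrt(3)y^2/4   [differs from xy: not invariant]
(D) x^2 + xy + y^2  ->  (x/2 - sqrt(3)y/2)^2 + (x/2 - sqrt(3)y/2)(sqrt(3)x/2 + y/2) + (sqrt(3)x/2 + y/2)^2 = sqrt(3)x^2/4 + x^2 - xy/2 - sqrt(3)y^2/4 + y^2   [differs from x^2 + xy + y^2: not invariant]

Only option (A), x^2 + y^2, is unchanged by the transformation.
x^2 + y^2 is the squared distance from the origin, which rotations preserve.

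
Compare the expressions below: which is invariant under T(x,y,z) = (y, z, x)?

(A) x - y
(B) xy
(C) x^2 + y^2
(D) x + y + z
D

Apply T(x,y,z) = (y, z, x) to each option, i.e. replace (x, y, z) by the transformed coordinates.
Substitute the transformed coordinates into each option and compare with the original:
(A) x - y  ->  (y) - (z) = y - z   [differs from x - y: not invariant]
(B) xy  ->  (y)(z) = yz   [differs from xy: not invariant]
(C) x^2 + y^2  ->  (y)^2 + (z)^2 = y^2 + z^2   [differs from x^2 + y^2: not invariant]
(D) x + y + z  ->  (y) + (z) + (x) = x + y + z   [equals x + y + z: invariant]

Only option (D), x + y + z, is unchanged by the transformation.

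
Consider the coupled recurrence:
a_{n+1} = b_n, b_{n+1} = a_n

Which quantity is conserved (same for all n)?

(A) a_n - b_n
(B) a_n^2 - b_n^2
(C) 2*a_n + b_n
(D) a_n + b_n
D

Replace a_n by a_{n+1} = b_n and b_n by b_{n+1} = a_n in each option and simplify:
(A) a_n - b_n  ->  (b_n) - (a_n) = -a_n + b_n   [not conserved]
(B) a_n^2 - b_n^2  ->  (b_n)^2 - (a_n)^2 = -a_n^2 + b_n^2   [not conserved]
(C) 2*a_n + b_n  ->  2*(b_n) + (a_n) = a_n + 2*b_n   [not conserved]
(D) a_n + b_n  ->  (b_n) + (a_n) = a_n + b_n   [conserved]

Only (D) a_n + b_n returns to itself after one step, so it is the conserved quantity.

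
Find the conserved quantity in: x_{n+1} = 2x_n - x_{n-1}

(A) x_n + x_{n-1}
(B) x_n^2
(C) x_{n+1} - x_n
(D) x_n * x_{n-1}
C

For the recurrence x_{n+1} = 2x_n - x_{n-1}:

If x_{n+1} = 2x_n - x_{n-1}, then:
x_{n+1} - x_n = x_n - x_{n-1}
The first difference is constant throughout the sequence.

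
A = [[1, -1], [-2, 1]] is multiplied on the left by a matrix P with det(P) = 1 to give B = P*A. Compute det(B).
-1

By the multiplicative property of determinants, det(B) = det(P*A) = det(P) * det(A) = det(A),
so the determinant is invariant under multiplication by any determinant-1 matrix; we just need det(A).

det(A) = (1)(1) - (-1)(-2) = 1 - 2 = -1

Therefore det(B) = 1 * (-1) = -1.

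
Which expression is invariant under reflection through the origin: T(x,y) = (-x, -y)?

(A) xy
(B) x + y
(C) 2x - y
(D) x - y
A

The map is reflection through the origin: T(x,y) = (-x, -y).
Substitute the transformed coordinates into each option and compare with the original:
(A) xy  ->  (-x)(-y) = xy   [equals xy: invariant]
(B) x + y  ->  (-x) + (-y) = -x - y   [differs from x + y: not invariant]
(C) 2x - y  ->  2(-x) - (-y) = -2x + y   [differs from 2x - y: not invariant]
(D) x - y  ->  (-x) - (-y) = -x + y   [differs from x - y: not invariant]

Only option (A), xy, is unchanged by the transformation.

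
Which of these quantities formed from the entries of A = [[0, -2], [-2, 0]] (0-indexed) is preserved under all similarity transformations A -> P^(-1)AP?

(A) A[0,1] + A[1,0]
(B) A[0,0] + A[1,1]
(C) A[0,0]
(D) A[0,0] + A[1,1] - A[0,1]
B

A[0,0] + A[1,1] is the trace of A. By the cyclic property of the trace, tr(P^(-1)AP) = tr(APP^(-1)) = tr(A), so it is the same for every matrix similar to A.

The other combinations are not similarity invariants. For example, take P = [[1, -1], [0, 1]] (det P = 1), so P^(-1) = [[1, 1], [0, 1]] and
B = P^(-1)AP = [[-2, 0], [-2, 2]].
Evaluating each option on A and on B:
(A) A[0,1] + A[1,0]: -4 for A, -2 for B -> changes
(B) A[0,0] + A[1,1]: 0 for A, 0 for B -> unchanged
(C) A[0,0]: 0 for A, -2 for B -> changes
(D) A[0,0] + A[1,1] - A[0,1]: 2 for A, 0 for B -> changes

Only (B) A[0,0] + A[1,1] = 0 survives (and it does so for every P, not just this one), so it is the invariant.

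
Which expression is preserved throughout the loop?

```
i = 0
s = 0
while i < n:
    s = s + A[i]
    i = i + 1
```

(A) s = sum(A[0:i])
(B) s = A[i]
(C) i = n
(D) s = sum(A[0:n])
A

A loop invariant must hold before the first iteration and be re-established by every execution of the body.

(A) s = sum(A[0:i]): Initially i = 0 and s = 0 = sum of the empty slice A[0:0]. If s = sum(A[0:i]) holds at the top of an iteration, the body sets s to sum(A[0:i]) + A[i] = sum(A[0:i+1]) and then i to i+1, so s = sum(A[0:i]) holds again. At exit i = n, giving s = sum(A[0:n]).

The other options fail:
(B) s = A[i]: after the first iteration s = A[0] but i = 1, so s = A[i] compares s with the wrong element (and fails in general).
(C) i = n: false initially (i = 0); it is the exit condition, not an invariant.
(D) s = sum(A[0:n]): false before the loop (s = 0, not the full sum) -- it only becomes true at exit.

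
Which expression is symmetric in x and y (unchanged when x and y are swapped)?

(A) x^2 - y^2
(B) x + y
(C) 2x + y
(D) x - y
B

A symmetric expression is unchanged when the variables are permuted; here the transformation to test is the swap (x, y) -> (y, x).
Substitute the transformed coordinates into each option and compare with the original:
(A) x^2 - y^2  ->  (y)^2 - (x)^2 = -x^2 + y^2   [differs from x^2 - y^2: not invariant]
(B) x + y  ->  (y) + (x) = x + y   [equals x + y: invariant]
(C) 2x + y  ->  2(y) + (x) = x + 2y   [differs from 2x + y: not invariant]
(D) x - y  ->  (y) - (x) = -x + y   [differs from x - y: not invariant]

Only option (B), x + y, is unchanged by the transformation.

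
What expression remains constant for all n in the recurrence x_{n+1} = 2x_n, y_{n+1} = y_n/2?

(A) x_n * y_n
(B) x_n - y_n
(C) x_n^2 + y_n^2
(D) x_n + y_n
A

For the recurrence x_{n+1} = 2x_n, y_{n+1} = y_n/2:

x_{n+1} * y_{n+1} = (2x_n) * (y_n/2) = x_n * y_n
The product is conserved.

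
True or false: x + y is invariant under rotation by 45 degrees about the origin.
False

Applying rotation by 45 degrees: x' = x*cos(45 degrees) - y*sin(45 degrees) = sqrt(2)x/2 - sqrt(2)y/2, y' = x*sin(45 degrees) + y*cos(45 degrees) = sqrt(2)x/2 + sqrt(2)y/2

Substituting into x + y:
(sqrt(2)x/2 - sqrt(2)y/2) + (sqrt(2)x/2 + sqrt(2)y/2)
= sqrt(2)x

This differs from the original expression x + y, so it is NOT invariant.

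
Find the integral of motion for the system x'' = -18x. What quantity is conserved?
E = (x')^2 + 18x^2

Multiply the equation by x':
x' * x'' = -18x * x'
The left side is d/dt[(x')^2/2] and the right side is d/dt[-18x^2/2], so
d/dt[(x')^2/2 + 18x^2/2] = 0, i.e. (x')^2/2 + 18x^2/2 = constant.
Multiplying by 2, the integral of motion is E = (x')^2 + 18x^2.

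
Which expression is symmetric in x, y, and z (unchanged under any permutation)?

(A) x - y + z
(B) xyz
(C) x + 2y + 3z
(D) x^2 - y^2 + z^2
B

A symmetric expression is unchanged when the variables are permuted; here the transformation to test is the swap (x, y) -> (y, x).
A symmetric expression must survive every permutation; the single swap x <-> y already eliminates the distractors, and the keyed expression is also unchanged by x <-> z and y <-> z (each variable enters it in exactly the same way).
Substitute the transformed coordinates into each option and compare with the original:
(A) x - y + z  ->  (y) - (x) + z = -x + y + z   [differs from x - y + z: not invariant]
(B) xyz  ->  (y)(x)z = xyz   [equals xyz: invariant]
(C) x + 2y + 3z  ->  (y) + 2(x) + 3z = 2x + y + 3z   [differs from x + 2y + 3z: not invariant]
(D) x^2 - y^2 + z^2  ->  (y)^2 - (x)^2 + z^2 = -x^2 + y^2 + z^2   [differs from x^2 - y^2 + z^2: not invariant]

Only option (B), xyz, is unchanged by the transformation.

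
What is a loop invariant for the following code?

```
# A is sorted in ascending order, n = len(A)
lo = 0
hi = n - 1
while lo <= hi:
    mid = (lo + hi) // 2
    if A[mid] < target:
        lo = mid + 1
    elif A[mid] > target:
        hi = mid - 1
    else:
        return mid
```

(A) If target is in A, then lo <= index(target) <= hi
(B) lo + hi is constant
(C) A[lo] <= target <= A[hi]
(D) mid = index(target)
A

A loop invariant must hold before the first iteration and be re-established by every execution of the body.

(A) If target is in A, then lo <= index(target) <= hi: Before the loop [lo, hi] = [0, n-1] covers every index. When A[mid] < target, sortedness puts target strictly to the right of mid, so setting lo = mid + 1 keeps index(target) in [lo, hi]; symmetrically for hi = mid - 1. Hence 'if target is in A then lo <= index(target) <= hi' holds after every iteration, and when lo > hi it proves target is absent.

The other options fail:
(B) lo + hi is constant: each iteration moves exactly one of lo, hi, so lo + hi changes (e.g. 0 + (n-1) becomes (mid+1) + (n-1)).
(C) A[lo] <= target <= A[hi]: fails when target is not in A (e.g. target < A[0] already violates it before the loop), so it is not maintained in general.
(D) mid = index(target): mid is just the current probe; it equals index(target) only on the iteration that returns.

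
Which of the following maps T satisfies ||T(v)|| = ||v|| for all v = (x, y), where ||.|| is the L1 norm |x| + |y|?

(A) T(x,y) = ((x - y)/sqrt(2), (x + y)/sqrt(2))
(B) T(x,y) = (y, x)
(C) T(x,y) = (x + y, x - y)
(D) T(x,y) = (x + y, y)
B

A transformation preserves a norm if ||T(v)|| = ||v|| for every v; a single vector where the norm changes rules an option out.

(A) T(x,y) = ((x - y)/sqrt(2), (x + y)/sqrt(2)): v = (1, 0) has norm |1| + |0| = 1, but T(v) = (sqrt(2)/2, sqrt(2)/2) has norm sqrt(2) -- not preserved.
(B) T(x,y) = (y, x): preserves the norm -- it only permutes the coordinates and/or flips signs, which leaves |x| + |y| unchanged.
(C) T(x,y) = (x + y, x - y): v = (1, 0) has norm |1| + |0| = 1, but T(v) = (1, 1) has norm 2 -- not preserved.
(D) T(x,y) = (x + y, y): v = (0, 1) has norm |0| + |1| = 1, but T(v) = (1, 1) has norm 2 -- not preserved.

Therefore the answer is (B).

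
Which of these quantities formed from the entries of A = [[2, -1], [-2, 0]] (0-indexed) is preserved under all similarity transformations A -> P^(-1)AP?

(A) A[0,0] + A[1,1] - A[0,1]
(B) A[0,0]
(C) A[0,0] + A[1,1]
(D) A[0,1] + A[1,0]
C

A[0,0] + A[1,1] is the trace of A. By the cyclic property of the trace, tr(P^(-1)AP) = tr(APP^(-1)) = tr(A), so it is the same for every matrix similar to A.

The other combinations are not similarity invariants. For example, take P = [[1, 2], [0, 1]] (det P = 1), so P^(-1) = [[1, -2], [0, 1]] and
B = P^(-1)AP = [[6, 11], [-2, -4]].
Evaluating each option on A and on B:
(A) A[0,0] + A[1,1] - A[0,1]: 3 for A, -9 for B -> changes
(B) A[0,0]: 2 for A, 6 for B -> changes
(C) A[0,0] + A[1,1]: 2 for A, 2 for B -> unchanged
(D) A[0,1] + A[1,0]: -3 for A, 9 for B -> changes

Only (C) A[0,0] + A[1,1] = 2 survives (and it does so for every P, not just this one), so it is the invariant.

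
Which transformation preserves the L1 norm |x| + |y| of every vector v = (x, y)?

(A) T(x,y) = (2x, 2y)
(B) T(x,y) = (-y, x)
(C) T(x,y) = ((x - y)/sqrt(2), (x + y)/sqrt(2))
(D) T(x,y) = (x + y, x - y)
B

A transformation preserves a norm if ||T(v)|| = ||v|| for every v; a single vector where the norm changes rules an option out.

(A) T(x,y) = (2x, 2y): v = (1, 0) has norm |1| + |0| = 1, but T(v) = (2, 0) has norm 2 -- not preserved.
(B) T(x,y) = (-y, x): preserves the norm -- it only permutes the coordinates and/or flips signs, which leaves |x| + |y| unchanged.
(C) T(x,y) = ((x - y)/sqrt(2), (x + y)/sqrt(2)): v = (1, 0) has norm |1| + |0| = 1, but T(v) = (sqrt(2)/2, sqrt(2)/2) has norm sqrt(2) -- not preserved.
(D) T(x,y) = (x + y, x - y): v = (1, 0) has norm |1| + |0| = 1, but T(v) = (1, 1) has norm 2 -- not preserved.

Therefore the answer is (B).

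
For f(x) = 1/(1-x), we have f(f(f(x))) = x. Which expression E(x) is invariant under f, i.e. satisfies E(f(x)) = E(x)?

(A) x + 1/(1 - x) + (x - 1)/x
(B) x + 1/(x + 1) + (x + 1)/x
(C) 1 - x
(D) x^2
A

Replace x by f(x) = 1/(1 - x) in each option and simplify. As a quick numerical cross-check, also compare E(3) with E(f(3)) = E(-1/2).

(A) x + 1/(1 - x) + (x - 1)/x  ->  (1/(1 - x)) + 1/(1 - (1/(1 - x))) + ((1/(1 - x)) - 1)/(1/(1 - x)), which simplifies back to x + 1/(1 - x) + (x - 1)/x; check: E(3) = 19/6, E(-1/2) = 19/6.   [invariant]
(B) x + 1/(x + 1) + (x + 1)/x  ->  (1/(1 - x)) + 1/((1/(1 - x)) + 1) + ((1/(1 - x)) + 1)/(1/(1 - x)) = (-x^3 + 6x^2 - 11x + 7)/(x^2 - 3x + 2); check: E(3) = 55/12 but E(-1/2) = 1/2.   [not invariant]
(C) 1 - x  ->  1 - (1/(1 - x)) = x/(x - 1); check: E(3) = -2 but E(-1/2) = 3/2.   [not invariant]
(D) x^2  ->  (1/(1 - x))^2 = (x - 1)^(-2); check: E(3) = 9 but E(-1/2) = 1/4.   [not invariant]

Only (A) is unchanged. Indeed f(f(x)) = 1/(1 - 1/(1-x)) = (1-x)/(-x) = (x-1)/x, so E(x) = x + f(x) + f(f(x)) is the sum over the whole 3-cycle; applying f just permutes the three terms cyclically (x -> f(x) -> f(f(x)) -> x), leaving the sum unchanged.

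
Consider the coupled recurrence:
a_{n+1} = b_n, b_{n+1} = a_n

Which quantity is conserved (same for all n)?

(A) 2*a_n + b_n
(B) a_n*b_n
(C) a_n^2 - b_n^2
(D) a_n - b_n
B

Replace a_n by a_{n+1} = b_n and b_n by b_{n+1} = a_n in each option and simplify:
(A) 2*a_n + b_n  ->  2*(b_n) + (a_n) = a_n + 2*b_n   [not conserved]
(B) a_n*b_n  ->  (b_n)*(a_n) = a_n*b_n   [conserved]
(C) a_n^2 - b_n^2  ->  (b_n)^2 - (a_n)^2 = -a_n^2 + b_n^2   [not conserved]
(D) a_n - b_n  ->  (b_n) - (a_n) = -a_n + b_n   [not conserved]

Only (B) a_n*b_n returns to itself after one step, so it is the conserved quantity.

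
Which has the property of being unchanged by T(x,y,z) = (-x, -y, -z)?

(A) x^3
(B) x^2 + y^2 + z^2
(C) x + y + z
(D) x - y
B

Apply T(x,y,z) = (-x, -y, -z) to each option, i.e. replace (x, y, z) by the transformed coordinates.
Substitute the transformed coordinates into each option and compare with the original:
(A) x^3  ->  (-x)^3 = -x^3   [differs from x^3: not invariant]
(B) x^2 + y^2 + z^2  ->  (-x)^2 + (-y)^2 + (-z)^2 = x^2 + y^2 + z^2   [equals x^2 + y^2 + z^2: invariant]
(C) x + y + z  ->  (-x) + (-y) + (-z) = -x - y - z   [differs from x + y + z: not invariant]
(D) x - y  ->  (-x) - (-y) = -x + y   [differs from x - y: not invariant]

Only option (B), x^2 + y^2 + z^2, is unchanged by the transformation.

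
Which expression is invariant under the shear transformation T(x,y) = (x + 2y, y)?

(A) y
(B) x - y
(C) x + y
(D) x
A

Under the shear T(x,y) = (x + 2y, y):
Substitute the transformed coordinates into each option and compare with the original:
(A) y  ->  (y) = y   [equals y: invariant]
(B) x - y  ->  (x + 2y) - (y) = x + y   [differs from x - y: not invariant]
(C) x + y  ->  (x + 2y) + (y) = x + 3y   [differs from x + y: not invariant]
(D) x  ->  (x + 2y) = x + 2y   [differs from x: not invariant]

Only option (A), y, is unchanged by the transformation.
A horizontal shear moves points parallel to the x-axis, so the y-coordinate (and any function of y alone) is unchanged.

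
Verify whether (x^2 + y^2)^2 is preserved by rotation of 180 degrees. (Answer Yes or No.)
Yes

Applying rotation by 180 degrees: x' = x*cos(180 degrees) - y*sin(180 degrees) = -x, y' = x*sin(180 degrees) + y*cos(180 degrees) = -y

Substituting into (x^2 + y^2)^2:
((-x)^2 + (-y)^2)^2
= x^4 + 2x^2y^2 + y^4 = (x^2 + y^2)^2

This equals the original expression (x^2 + y^2)^2, so it IS invariant.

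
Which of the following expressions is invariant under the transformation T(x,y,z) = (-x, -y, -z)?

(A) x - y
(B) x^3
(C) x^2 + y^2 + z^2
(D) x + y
C

Apply T(x,y,z) = (-x, -y, -z) to each option, i.e. replace (x, y, z) by the transformed coordinates.
Substitute the transformed coordinates into each option and compare with the original:
(A) x - y  ->  (-x) - (-y) = -x + y   [differs from x - y: not invariant]
(B) x^3  ->  (-x)^3 = -x^3   [differs from x^3: not invariant]
(C) x^2 + y^2 + z^2  ->  (-x)^2 + (-y)^2 + (-z)^2 = x^2 + y^2 + z^2   [equals x^2 + y^2 + z^2: invariant]
(D) x + y  ->  (-x) + (-y) = -x - y   [differs from x + y: not invariant]

Only option (C), x^2 + y^2 + z^2, is unchanged by the transformation.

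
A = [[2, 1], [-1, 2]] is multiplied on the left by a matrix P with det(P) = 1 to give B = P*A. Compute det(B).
5

By the multiplicative property of determinants, det(B) = det(P*A) = det(P) * det(A) = det(A),
so the determinant is invariant under multiplication by any determinant-1 matrix; we just need det(A).

det(A) = (2)(2) - (1)(-1) = 4 - (-1) = 5

Therefore det(B) = 1 * 5 = 5.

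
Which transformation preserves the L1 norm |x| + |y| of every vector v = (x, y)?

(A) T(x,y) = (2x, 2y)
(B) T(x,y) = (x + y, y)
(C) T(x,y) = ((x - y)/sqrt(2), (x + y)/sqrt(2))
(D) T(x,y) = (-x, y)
D

A transformation preserves a norm if ||T(v)|| = ||v|| for every v; a single vector where the norm changes rules an option out.

(A) T(x,y) = (2x, 2y): v = (1, 0) has norm |1| + |0| = 1, but T(v) = (2, 0) has norm 2 -- not preserved.
(B) T(x,y) = (x + y, y): v = (0, 1) has norm |0| + |1| = 1, but T(v) = (1, 1) has norm 2 -- not preserved.
(C) T(x,y) = ((x - y)/sqrt(2), (x + y)/sqrt(2)): v = (1, 0) has norm |1| + |0| = 1, but T(v) = (sqrt(2)/2, sqrt(2)/2) has norm sqrt(2) -- not preserved.
(D) T(x,y) = (-x, y): preserves the norm -- it only permutes the coordinates and/or flips signs, which leaves |x| + |y| unchanged.

Therefore the answer is (D).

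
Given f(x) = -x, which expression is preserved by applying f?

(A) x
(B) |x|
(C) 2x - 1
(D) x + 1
B

For f(x) = -x:
Applying f replaces x by -x. Since |-x| = |x|, the absolute value is unchanged by f, whereas x -> -x, 2x - 1 -> -2x - 1 and x + 1 -> -x + 1 all change.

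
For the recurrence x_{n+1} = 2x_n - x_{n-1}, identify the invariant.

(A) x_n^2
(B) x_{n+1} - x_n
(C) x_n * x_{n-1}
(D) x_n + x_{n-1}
B

For the recurrence x_{n+1} = 2x_n - x_{n-1}:

If x_{n+1} = 2x_n - x_{n-1}, then:
x_{n+1} - x_n = x_n - x_{n-1}
The first difference is constant throughout the sequence.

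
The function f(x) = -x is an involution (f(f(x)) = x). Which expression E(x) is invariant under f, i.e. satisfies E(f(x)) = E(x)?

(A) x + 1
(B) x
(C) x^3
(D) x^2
D

Replace x by f(x) = -x in each option and simplify. As a quick numerical cross-check, also compare E(4) with E(f(4)) = E(-4).

(A) x + 1  ->  (-x) + 1 = 1 - x; check: E(4) = 5 but E(-4) = -3.   [not invariant]
(B) x  ->  (-x) = -x; check: E(4) = 4 but E(-4) = -4.   [not invariant]
(C) x^3  ->  (-x)^3 = -x^3; check: E(4) = 64 but E(-4) = -64.   [not invariant]
(D) x^2  ->  (-x)^2, which simplifies back to x^2; check: E(4) = 16, E(-4) = 16.   [invariant]

Only (D) is unchanged. E is symmetric under swapping x with f(x) = -x, which is exactly what an involution does.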